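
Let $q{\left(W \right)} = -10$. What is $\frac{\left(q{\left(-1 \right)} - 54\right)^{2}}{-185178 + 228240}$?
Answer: $\frac{2048}{21531} \approx 0.095119$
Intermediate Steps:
$\frac{\left(q{\left(-1 \right)} - 54\right)^{2}}{-185178 + 228240} = \frac{\left(-10 - 54\right)^{2}}{-185178 + 228240} = \frac{\left(-64\right)^{2}}{43062} = 4096 \cdot \frac{1}{43062} = \frac{2048}{21531}$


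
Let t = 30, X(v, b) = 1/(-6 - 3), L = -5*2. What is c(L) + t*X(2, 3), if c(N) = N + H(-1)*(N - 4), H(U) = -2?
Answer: 44/3 ≈ 14.667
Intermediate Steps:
L = -10 (L = -5*2 = -10)
X(v, b) = -1/9 (X(v, b) = 1/(-9) = -1/9)
c(N) = 8 - N (c(N) = N - 2*(N - 4) = N - 2*(-4 + N) = N + (8 - 2*N) = 8 - N)
c(L) + t*X(2, 3) = (8 - 1*(-10)) + 30*(-1/9) = (8 + 10) - 10/3 = 18 - 10/3 = 44/3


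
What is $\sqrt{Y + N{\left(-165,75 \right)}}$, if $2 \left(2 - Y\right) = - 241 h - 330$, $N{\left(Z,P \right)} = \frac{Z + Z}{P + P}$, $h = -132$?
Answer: $\frac{i \sqrt{393530}}{5} \approx 125.46 i$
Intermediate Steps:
$N{\left(Z,P \right)} = \frac{Z}{P}$ ($N{\left(Z,P \right)} = \frac{2 Z}{2 P} = 2 Z \frac{1}{2 P} = \frac{Z}{P}$)
$Y = -15739$ ($Y = 2 - \frac{\left(-241\right) \left(-132\right) - 330}{2} = 2 - \frac{31812 - 330}{2} = 2 - 15741 = -15739$)
$\sqrt{Y + N{\left(-165,75 \right)}} = \sqrt{-15739 - \frac{165}{75}} = \sqrt{-15739 - \frac{11}{5}} = \sqrt{- \frac{78706}{5}} = \frac{i \sqrt{393530}}{5}$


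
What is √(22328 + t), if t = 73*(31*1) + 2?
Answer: √24593 ≈ 156.82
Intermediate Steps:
t = 2265 (t = 73*31 + 2 = 2263 + 2 = 2265)
√(22328 + t) = √(22328 + 2265) = √24593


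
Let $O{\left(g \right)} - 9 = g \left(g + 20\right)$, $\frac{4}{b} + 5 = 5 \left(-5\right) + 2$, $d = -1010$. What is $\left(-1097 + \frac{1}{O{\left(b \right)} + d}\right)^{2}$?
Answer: $\frac{2911604437711225}{2419459344} \approx 1.2034 \cdot 10^{6}$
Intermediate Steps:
$b = - \frac{1}{7}$ ($b = \frac{4}{-5 + \left(5 \left(-5\right) + 2\right)} = \frac{4}{-5 + \left(-25 + 2\right)} = \frac{4}{-5 - 23} = \frac{4}{-28} = 4 \left(- \frac{1}{28}\right) = - \frac{1}{7} \approx -0.14286$)
$O{\left(g \right)} = 9 + g \left(20 + g\right)$ ($O{\left(g \right)} = 9 + g \left(g + 20\right) = 9 + g \left(20 + g\right)$)
$\left(-1097 + \frac{1}{O{\left(b \right)} + d}\right)^{2} = \left(-1097 + \frac{1}{\left(9 + \left(- \frac{1}{7}\right)^{2} + 20 \left(- \frac{1}{7}\right)\right) - 1010}\right)^{2} = \left(-1097 + \frac{1}{\left(9 + \frac{1}{49} - \frac{20}{7}\right) - 1010}\right)^{2} = \left(-1097 + \frac{1}{\frac{302}{49} - 1010}\right)^{2} = \left(-1097 + \frac{1}{- \frac{49188}{49}}\right)^{2} = \left(-1097 - \frac{49}{49188}\right)^{2} = \left(- \frac{53959285}{49188}\right)^{2} = \frac{2911604437711225}{2419459344}$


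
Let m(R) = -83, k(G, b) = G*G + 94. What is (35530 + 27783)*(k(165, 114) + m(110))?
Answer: 1724392868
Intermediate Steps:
k(G, b) = 94 + G² (k(G, b) = G² + 94 = 94 + G²)
(35530 + 27783)*(k(165, 114) + m(110)) = (35530 + 27783)*((94 + 165²) - 83) = 63313*((94 + 27225) - 83) = 63313*(27319 - 83) = 63313*27236 = 1724392868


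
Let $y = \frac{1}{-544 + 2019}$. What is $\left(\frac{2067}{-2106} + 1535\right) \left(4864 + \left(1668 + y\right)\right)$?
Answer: $\frac{266036575579}{26550} \approx 1.002 \cdot 10^{7}$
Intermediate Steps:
$y = \frac{1}{1475} \approx 0.00067797$
$\left(\frac{2067}{-2106} + 1535\right) \left(4864 + \left(1668 + y\right)\right) = \left(\frac{2067}{-2106} + 1535\right) \left(4864 + \left(1668 + \frac{1}{1475}\right)\right) = \left(2067 \left(- \frac{1}{2106}\right) + 1535\right) \left(4864 + \frac{2460301}{1475}\right) = \left(- \frac{53}{54} + 1535\right) \frac{9634701}{1475} = \frac{82837}{54} \cdot \frac{9634701}{1475} = \frac{266036575579}{26550}$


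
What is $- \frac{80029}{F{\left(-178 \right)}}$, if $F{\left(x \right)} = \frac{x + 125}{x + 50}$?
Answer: $- \frac{10243712}{53} \approx -1.9328 \cdot 10^{5}$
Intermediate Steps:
$F{\left(x \right)} = \frac{125 + x}{50 + x}$
$- \frac{80029}{F{\left(-178 \right)}} = - \frac{80029}{\frac{1}{50 - 178} \left(125 - 178\right)} = - \frac{80029}{\frac{1}{-128} \left(-53\right)} = - \frac{80029}{\left(- \frac{1}{128}\right) \left(-53\right)} = - \frac{80029}{\frac{53}{128}} = \left(-80029\right) \frac{128}{53} = - \frac{10243712}{53}$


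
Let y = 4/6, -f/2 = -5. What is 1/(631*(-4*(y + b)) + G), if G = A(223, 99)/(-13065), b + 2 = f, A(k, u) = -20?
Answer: -2613/57158500 ≈ -4.5715e-5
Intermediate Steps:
f = 10 (f = -2*(-5) = 10)
b = 8 (b = -2 + 10 = 8)
y = 2/3 (y = 4*(1/6) = 2/3 ≈ 0.66667)
G = 4/2613 (G = -20/(-13065) = -20*(-1/13065) = 4/2613 ≈ 0.0015308)
1/(631*(-4*(y + b)) + G) = 1/(631*(-4*(2/3 + 8)) + 4/2613) = 1/(631*(-4*26/3) + 4/2613) = 1/(631*(-104/3) + 4/2613) = 1/(-65624/3 + 4/2613) = 1/(-57158500/2613) = -2613/57158500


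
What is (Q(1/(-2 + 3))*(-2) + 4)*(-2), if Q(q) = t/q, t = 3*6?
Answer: 64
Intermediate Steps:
t = 18
Q(q) = 18/q
(Q(1/(-2 + 3))*(-2) + 4)*(-2) = ((18/(1/(-2 + 3)))*(-2) + 4)*(-2) = ((18/(1/1))*(-2) + 4)*(-2) = ((18/1)*(-2) + 4)*(-2) = ((18*1)*(-2) + 4)*(-2) = (18*(-2) + 4)*(-2) = (-36 + 4)*(-2) = -32*(-2) = 64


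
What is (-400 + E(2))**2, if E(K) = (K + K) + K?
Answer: 155236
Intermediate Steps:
E(K) = 3*K (E(K) = 2*K + K = 3*K)
(-400 + E(2))**2 = (-400 + 3*2)**2 = (-400 + 6)**2 = (-394)**2 = 155236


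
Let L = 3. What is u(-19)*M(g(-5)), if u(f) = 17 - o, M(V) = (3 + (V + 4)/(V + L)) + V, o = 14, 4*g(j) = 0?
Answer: 13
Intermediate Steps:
g(j) = 0 (g(j) = (¼)*0 = 0)
M(V) = 3 + V + (4 + V)/(3 + V) (M(V) = (3 + (V + 4)/(V + 3)) + V = (3 + (4 + V)/(3 + V)) + V = 3 + V + (4 + V)/(3 + V))
u(f) = 3 (u(f) = 17 - 1*14 = 17 - 14 = 3)
u(-19)*M(g(-5)) = 3*((13 + 0² + 7*0)/(3 + 0)) = 3*((13 + 0 + 0)/3) = 3*((⅓)*13) = 3*(13/3) = 13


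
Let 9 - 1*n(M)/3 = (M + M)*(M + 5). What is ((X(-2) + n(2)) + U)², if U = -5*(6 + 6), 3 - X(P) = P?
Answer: 12544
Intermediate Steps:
X(P) = 3 - P
n(M) = 27 - 6*M*(5 + M) (n(M) = 27 - 3*(M + M)*(M + 5) = 27 - 3*2*M*(5 + M) = 27 - 6*M*(5 + M))
U = -60 (U = -5*12 = -60)
((X(-2) + n(2)) + U)² = (((3 - 1*(-2)) + (27 - 30*2 - 6*2²)) - 60)² = (((3 + 2) + (27 - 60 - 6*4)) - 60)² = ((5 + (27 - 60 - 24)) - 60)² = ((5 - 57) - 60)² = (-52 - 60)² = (-112)² = 12544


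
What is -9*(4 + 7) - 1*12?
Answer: -111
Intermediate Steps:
-9*(4 + 7) - 1*12 = -9*11 - 12 = -99 - 12 = -111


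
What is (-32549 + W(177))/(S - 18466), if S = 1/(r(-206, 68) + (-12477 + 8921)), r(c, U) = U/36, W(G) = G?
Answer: 1035483164/590671951 ≈ 1.7531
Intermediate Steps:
r(c, U) = U/36 (r(c, U) = U*(1/36) = U/36)
S = -9/31987 (S = 1/((1/36)*68 + (-12477 + 8921)) = 1/(17/9 - 3556) = 1/(-31987/9) = -9/31987 ≈ -0.00028136)
(-32549 + W(177))/(S - 18466) = (-32549 + 177)/(-9/31987 - 18466) = -32372/(-590671951/31987) = -32372*(-31987/590671951) = 1035483164/590671951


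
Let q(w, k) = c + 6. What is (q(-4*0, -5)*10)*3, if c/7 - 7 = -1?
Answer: 1440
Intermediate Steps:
c = 42 (c = 49 + 7*(-1) = 49 - 7 = 42)
q(w, k) = 48 (q(w, k) = 42 + 6 = 48)
(q(-4*0, -5)*10)*3 = (48*10)*3 = 480*3 = 1440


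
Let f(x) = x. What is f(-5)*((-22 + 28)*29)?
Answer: -870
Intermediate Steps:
f(-5)*((-22 + 28)*29) = -5*(-22 + 28)*29 = -30*29 = -5*174 = -870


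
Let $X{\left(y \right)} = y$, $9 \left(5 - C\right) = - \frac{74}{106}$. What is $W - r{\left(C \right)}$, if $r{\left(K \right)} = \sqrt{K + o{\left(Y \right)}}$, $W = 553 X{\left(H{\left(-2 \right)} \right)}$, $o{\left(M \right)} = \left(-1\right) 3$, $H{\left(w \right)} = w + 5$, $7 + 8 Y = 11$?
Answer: $1659 - \frac{\sqrt{52523}}{159} \approx 1657.6$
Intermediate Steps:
$Y = \frac{1}{2}$ ($Y = - \frac{7}{8} + \frac{1}{8} \cdot 11 = - \frac{7}{8} + \frac{11}{8} = \frac{1}{2} \approx 0.5$)
$H{\left(w \right)} = 5 + w$
$C = \frac{2422}{477}$ ($C = 5 - \frac{\left(-74\right) \frac{1}{106}}{9} = 5 - - \frac{37}{477} = 5 + \frac{37}{477} = \frac{2422}{477} \approx 5.0776$)
$o{\left(M \right)} = -3$
$W = 1659$ ($W = 553 \left(5 - 2\right) = 553 \cdot 3 = 1659$)
$r{\left(K \right)} = \sqrt{-3 + K}$ ($r{\left(K \right)} = \sqrt{K - 3} = \sqrt{-3 + K}$)
$W - r{\left(C \right)} = 1659 - \sqrt{-3 + \frac{2422}{477}} = 1659 - \sqrt{\frac{991}{477}} = 1659 - \frac{\sqrt{52523}}{159}$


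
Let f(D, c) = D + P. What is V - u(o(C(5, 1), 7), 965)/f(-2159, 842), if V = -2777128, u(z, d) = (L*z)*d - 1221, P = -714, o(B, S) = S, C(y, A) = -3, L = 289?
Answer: -7976737770/2873 ≈ -2.7764e+6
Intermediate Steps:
u(z, d) = -1221 + 289*d*z (u(z, d) = (289*z)*d - 1221 = 289*d*z - 1221 = -1221 + 289*d*z)
f(D, c) = -714 + D (f(D, c) = D - 714 = -714 + D)
V - u(o(C(5, 1), 7), 965)/f(-2159, 842) = -2777128 - (-1221 + 289*965*7)/(-714 - 2159) = -2777128 - (-1221 + 1952195)/(-2873) = -2777128 - 1950974*(-1)/2873 = -2777128 - 1*(-1950974/2873) = -2777128 + 1950974/2873 = -7976737770/2873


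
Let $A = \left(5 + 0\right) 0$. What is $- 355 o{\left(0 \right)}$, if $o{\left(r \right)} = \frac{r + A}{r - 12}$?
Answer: $0$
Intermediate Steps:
$A = 0$ ($A = 5 \cdot 0 = 0$)
$o{\left(r \right)} = \frac{r}{-12 + r}$ ($o{\left(r \right)} = \frac{r + 0}{r - 12} = \frac{r}{-12 + r}$)
$- 355 o{\left(0 \right)} = - 355 \frac{0}{-12 + 0} = - 355 \frac{0}{-12} = - 355 \cdot 0 \left(- \frac{1}{12}\right) = \left(-355\right) 0 = 0$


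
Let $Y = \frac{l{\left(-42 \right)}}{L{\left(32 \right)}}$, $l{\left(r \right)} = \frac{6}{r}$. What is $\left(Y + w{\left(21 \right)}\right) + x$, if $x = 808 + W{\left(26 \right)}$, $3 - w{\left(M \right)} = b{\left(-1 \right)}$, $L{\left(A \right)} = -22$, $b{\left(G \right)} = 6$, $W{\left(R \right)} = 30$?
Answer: $\frac{128591}{154} \approx 835.01$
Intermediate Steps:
$w{\left(M \right)} = -3$ ($w{\left(M \right)} = 3 - 6 = -3$)
$x = 838$ ($x = 808 + 30 = 838$)
$Y = \frac{1}{154}$ ($Y = \frac{6 \frac{1}{-42}}{-22} = 6 \left(- \frac{1}{42}\right) \left(- \frac{1}{22}\right) = \left(- \frac{1}{7}\right) \left(- \frac{1}{22}\right) = \frac{1}{154} \approx 0.0064935$)
$\left(Y + w{\left(21 \right)}\right) + x = \left(\frac{1}{154} - 3\right) + 838 = - \frac{461}{154} + 838 = \frac{128591}{154}$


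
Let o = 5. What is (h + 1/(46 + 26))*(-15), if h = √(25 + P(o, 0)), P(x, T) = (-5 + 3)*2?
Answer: -5/24 - 15*√21 ≈ -68.947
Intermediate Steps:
P(x, T) = -4 (P(x, T) = -2*2 = -4)
h = √21 (h = √(25 - 4) = √21 ≈ 4.5826)
(h + 1/(46 + 26))*(-15) = (√21 + 1/(46 + 26))*(-15) = (√21 + 1/72)*(-15) = (1/72 + √21)*(-15) = -5/24 - 15*√21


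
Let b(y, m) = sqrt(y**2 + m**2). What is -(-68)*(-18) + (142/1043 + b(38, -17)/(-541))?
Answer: -1276490/1043 - sqrt(1733)/541 ≈ -1223.9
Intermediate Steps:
b(y, m) = sqrt(m**2 + y**2)
-(-68)*(-18) + (142/1043 + b(38, -17)/(-541)) = -(-68)*(-18) + (142/1043 + sqrt((-17)**2 + 38**2)/(-541)) = -4*306 + (142*(1/1043) + sqrt(289 + 1444)*(-1/541)) = -1224 + (142/1043 + sqrt(1733)*(-1/541)) = -1224 + (142/1043 - sqrt(1733)/541) = -1276490/1043 - sqrt(1733)/541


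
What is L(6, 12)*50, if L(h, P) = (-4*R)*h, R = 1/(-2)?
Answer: 600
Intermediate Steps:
R = -1/2 ≈ -0.50000
L(h, P) = 2*h (L(h, P) = (-4*(-1/2))*h = 2*h)
L(6, 12)*50 = (2*6)*50 = 12*50 = 600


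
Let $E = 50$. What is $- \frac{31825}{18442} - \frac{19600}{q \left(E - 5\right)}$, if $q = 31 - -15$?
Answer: $- \frac{42734095}{3817494} \approx -11.194$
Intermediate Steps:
$q = 46$ ($q = 31 + 15 = 46$)
$- \frac{31825}{18442} - \frac{19600}{q \left(E - 5\right)} = - \frac{31825}{18442} - \frac{19600}{46 \left(50 - 5\right)} = \left(-31825\right) \frac{1}{18442} - \frac{19600}{46 \cdot 45} = - \frac{31825}{18442} - \frac{19600}{2070} = - \frac{31825}{18442} - \frac{1960}{207} = - \frac{42734095}{3817494}$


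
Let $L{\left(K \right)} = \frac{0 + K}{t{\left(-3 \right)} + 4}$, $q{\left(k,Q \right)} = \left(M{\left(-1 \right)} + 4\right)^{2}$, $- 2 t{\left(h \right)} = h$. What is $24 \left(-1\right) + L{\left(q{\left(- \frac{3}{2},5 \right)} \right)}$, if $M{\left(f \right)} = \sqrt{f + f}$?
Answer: $- \frac{236}{11} + \frac{16 i \sqrt{2}}{11} \approx -21.455 + 2.057 i$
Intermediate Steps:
$t{\left(h \right)} = - \frac{h}{2}$
$M{\left(f \right)} = \sqrt{2} \sqrt{f}$ ($M{\left(f \right)} = \sqrt{2 f} = \sqrt{2} \sqrt{f}$)
$q{\left(k,Q \right)} = \left(4 + i \sqrt{2}\right)^{2}$ ($q{\left(k,Q \right)} = \left(\sqrt{2} \sqrt{-1} + 4\right)^{2} = \left(\sqrt{2} i + 4\right)^{2} = \left(i \sqrt{2} + 4\right)^{2} = \left(4 + i \sqrt{2}\right)^{2}$)
$L{\left(K \right)} = \frac{2 K}{11}$ ($L{\left(K \right)} = \frac{0 + K}{\left(- \frac{1}{2}\right) \left(-3\right) + 4} = \frac{K}{\frac{3}{2} + 4} = \frac{K}{\frac{11}{2}} = K \frac{2}{11} = \frac{2 K}{11}$)
$24 \left(-1\right) + L{\left(q{\left(- \frac{3}{2},5 \right)} \right)} = 24 \left(-1\right) + \frac{2 \left(4 + i \sqrt{2}\right)^{2}}{11} = -24 + \frac{2 \left(4 + i \sqrt{2}\right)^{2}}{11}$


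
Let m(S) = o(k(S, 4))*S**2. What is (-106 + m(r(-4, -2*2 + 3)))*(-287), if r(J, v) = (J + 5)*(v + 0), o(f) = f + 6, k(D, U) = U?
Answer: 27552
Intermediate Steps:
o(f) = 6 + f
r(J, v) = v*(5 + J) (r(J, v) = (5 + J)*v = v*(5 + J))
m(S) = 10*S**2 (m(S) = (6 + 4)*S**2 = 10*S**2)
(-106 + m(r(-4, -2*2 + 3)))*(-287) = (-106 + 10*((-2*2 + 3)*(5 - 4))**2)*(-287) = (-106 + 10*((-4 + 3)*1)**2)*(-287) = (-106 + 10*(-1*1)**2)*(-287) = (-106 + 10*(-1)**2)*(-287) = (-106 + 10*1)*(-287) = (-106 + 10)*(-287) = -96*(-287) = 27552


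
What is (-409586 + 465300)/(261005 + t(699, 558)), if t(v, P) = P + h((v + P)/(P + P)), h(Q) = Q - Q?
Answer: 55714/261563 ≈ 0.21300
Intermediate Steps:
h(Q) = 0
t(v, P) = P (t(v, P) = P + 0 = P)
(-409586 + 465300)/(261005 + t(699, 558)) = (-409586 + 465300)/(261005 + 558) = 55714/261563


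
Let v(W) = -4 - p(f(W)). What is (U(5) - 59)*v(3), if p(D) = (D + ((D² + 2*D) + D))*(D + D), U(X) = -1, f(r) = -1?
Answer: 600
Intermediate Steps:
p(D) = 2*D*(D² + 4*D) (p(D) = (D + (D² + 3*D))*(2*D) = (D² + 4*D)*(2*D) = 2*D*(D² + 4*D))
v(W) = -10 (v(W) = -4 - 2*(-1)²*(4 - 1) = -4 - 2*3 = -4 - 1*6 = -4 - 6 = -10)
(U(5) - 59)*v(3) = (-1 - 59)*(-10) = -60*(-10) = 600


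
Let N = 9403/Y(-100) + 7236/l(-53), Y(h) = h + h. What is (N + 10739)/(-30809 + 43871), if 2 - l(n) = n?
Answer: 7937269/9578800 ≈ 0.82863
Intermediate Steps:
l(n) = 2 - n
Y(h) = 2*h
N = 186007/2200 (N = 9403/((2*(-100))) + 7236/(2 - 1*(-53)) = 9403/(-200) + 7236/(2 + 53) = 9403*(-1/200) + 7236/55 = -9403/200 + 7236*(1/55) = -9403/200 + 7236/55 = 186007/2200 ≈ 84.549)
(N + 10739)/(-30809 + 43871) = (186007/2200 + 10739)/(-30809 + 43871) = (23811807/2200)/13062 = (23811807/2200)*(1/13062) = 7937269/9578800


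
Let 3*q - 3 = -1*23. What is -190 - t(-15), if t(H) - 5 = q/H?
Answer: -1759/9 ≈ -195.44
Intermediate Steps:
q = -20/3 (q = 1 + (-1*23)/3 = 1 + (1/3)*(-23) = 1 - 23/3 = -20/3 ≈ -6.6667)
t(H) = 5 - 20/(3*H)
-190 - t(-15) = -190 - (5 - 20/3/(-15)) = -190 - (5 - 20/3*(-1/15)) = -190 - (5 + 4/9) = -190 - 1*49/9 = -190 - 49/9 = -1759/9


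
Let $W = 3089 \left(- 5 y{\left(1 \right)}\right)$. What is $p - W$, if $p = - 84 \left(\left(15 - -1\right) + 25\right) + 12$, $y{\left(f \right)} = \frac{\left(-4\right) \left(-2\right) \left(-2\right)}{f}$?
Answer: $-250552$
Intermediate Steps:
$y{\left(f \right)} = - \frac{16}{f}$ ($y{\left(f \right)} = \frac{8 \left(-2\right)}{f} = - \frac{16}{f}$)
$p = -3432$ ($p = - 84 \left(\left(15 + 1\right) + 25\right) + 12 = - 84 \left(16 + 25\right) + 12 = \left(-84\right) 41 + 12 = -3444 + 12 = -3432$)
$W = 247120$ ($W = 3089 \left(- 5 \left(- \frac{16}{1}\right)\right) = 3089 \left(- 5 \left(\left(-16\right) 1\right)\right) = 3089 \left(\left(-5\right) \left(-16\right)\right) = 3089 \cdot 80 = 247120$)
$p - W = -3432 - 247120 = -250552$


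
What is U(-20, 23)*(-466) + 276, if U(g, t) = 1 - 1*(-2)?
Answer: -1122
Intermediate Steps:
U(g, t) = 3 (U(g, t) = 1 + 2 = 3)
U(-20, 23)*(-466) + 276 = 3*(-466) + 276 = -1398 + 276 = -1122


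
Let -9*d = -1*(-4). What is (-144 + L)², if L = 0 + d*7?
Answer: 1752976/81 ≈ 21642.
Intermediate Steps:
d = -4/9 (d = -(-1)*(-4)/9 = -⅑*4 = -4/9 ≈ -0.44444)
L = -28/9 (L = 0 - 4/9*7 = 0 - 28/9 = -28/9 ≈ -3.1111)
(-144 + L)² = (-144 - 28/9)² = (-1324/9)² = 1752976/81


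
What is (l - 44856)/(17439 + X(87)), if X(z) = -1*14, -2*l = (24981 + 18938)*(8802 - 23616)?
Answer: 325263177/17425 ≈ 18666.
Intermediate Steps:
l = 325308033 (l = -(24981 + 18938)*(8802 - 23616)/2 = -43919*(-14814)/2 = -½*(-650616066) = 325308033)
X(z) = -14
(l - 44856)/(17439 + X(87)) = (325308033 - 44856)/(17439 - 14) = 325263177/17425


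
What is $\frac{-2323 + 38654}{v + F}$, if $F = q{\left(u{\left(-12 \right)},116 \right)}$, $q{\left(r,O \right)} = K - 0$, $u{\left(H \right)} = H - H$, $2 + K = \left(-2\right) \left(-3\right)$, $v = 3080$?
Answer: $\frac{36331}{3084} \approx 11.78$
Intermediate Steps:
$K = 4$ ($K = -2 - -6 = -2 + 6 = 4$)
$u{\left(H \right)} = 0$
$q{\left(r,O \right)} = 4$ ($q{\left(r,O \right)} = 4 - 0 = 4 + 0 = 4$)
$F = 4$
$\frac{-2323 + 38654}{v + F} = \frac{-2323 + 38654}{3080 + 4} = \frac{36331}{3084}$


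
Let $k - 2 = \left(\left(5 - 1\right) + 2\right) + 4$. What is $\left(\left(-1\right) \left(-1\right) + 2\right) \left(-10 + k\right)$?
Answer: $6$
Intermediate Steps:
$k = 12$ ($k = 2 + \left(\left(\left(5 - 1\right) + 2\right) + 4\right) = 2 + \left(\left(4 + 2\right) + 4\right) = 2 + \left(6 + 4\right) = 2 + 10 = 12$)
$\left(\left(-1\right) \left(-1\right) + 2\right) \left(-10 + k\right) = \left(\left(-1\right) \left(-1\right) + 2\right) \left(-10 + 12\right) = \left(1 + 2\right) 2 = 3 \cdot 2 = 6$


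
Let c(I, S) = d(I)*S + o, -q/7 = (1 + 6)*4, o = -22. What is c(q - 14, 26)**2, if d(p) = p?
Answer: 30052324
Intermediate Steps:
q = -196 (q = -7*(1 + 6)*4 = -49*4 = -7*28 = -196)
c(I, S) = -22 + I*S (c(I, S) = I*S - 22 = -22 + I*S)
c(q - 14, 26)**2 = (-22 + (-196 - 14)*26)**2 = (-22 - 210*26)**2 = (-22 - 5460)**2 = (-5482)**2 = 30052324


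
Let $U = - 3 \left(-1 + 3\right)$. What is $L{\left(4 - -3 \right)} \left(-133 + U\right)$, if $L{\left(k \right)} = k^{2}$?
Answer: $-6811$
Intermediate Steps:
$U = -6$ ($U = \left(-3\right) 2 = -6$)
$L{\left(4 - -3 \right)} \left(-133 + U\right) = \left(4 - -3\right)^{2} \left(-133 - 6\right) = \left(4 + 3\right)^{2} \left(-139\right) = 7^{2} \left(-139\right) = 49 \left(-139\right) = -6811$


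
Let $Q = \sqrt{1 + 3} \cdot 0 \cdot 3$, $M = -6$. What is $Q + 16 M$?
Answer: $-96$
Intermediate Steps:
$Q = 0$ ($Q = \sqrt{4} \cdot 0 \cdot 3 = 2 \cdot 0 \cdot 3 = 0 \cdot 3 = 0$)
$Q + 16 M = 0 + 16 \left(-6\right) = 0 - 96 = -96$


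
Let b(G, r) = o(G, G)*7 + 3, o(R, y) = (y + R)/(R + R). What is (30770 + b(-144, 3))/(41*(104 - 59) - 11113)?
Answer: -7695/2317 ≈ -3.3211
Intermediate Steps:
o(R, y) = (R + y)/(2*R) (o(R, y) = (R + y)/((2*R)) = (R + y)*(1/(2*R)) = (R + y)/(2*R))
b(G, r) = 10 (b(G, r) = ((G + G)/(2*G))*7 + 3 = ((2*G)/(2*G))*7 + 3 = 1*7 + 3 = 7 + 3 = 10)
(30770 + b(-144, 3))/(41*(104 - 59) - 11113) = (30770 + 10)/(41*(104 - 59) - 11113) = 30780/(41*45 - 11113) = 30780/(1845 - 11113) = 30780/(-9268) = 30780*(-1/9268) = -7695/2317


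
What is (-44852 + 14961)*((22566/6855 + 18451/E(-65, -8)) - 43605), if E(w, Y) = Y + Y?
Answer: 48908819440853/36560 ≈ 1.3378e+9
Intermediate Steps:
E(w, Y) = 2*Y
(-44852 + 14961)*((22566/6855 + 18451/E(-65, -8)) - 43605) = (-44852 + 14961)*((22566/6855 + 18451/((2*(-8)))) - 43605) = -29891*((22566*(1/6855) + 18451/(-16)) - 43605) = -29891*((7522/2285 + 18451*(-1/16)) - 43605) = -29891*((7522/2285 - 18451/16) - 43605) = -29891*(-42040183/36560 - 43605) = -29891*(-1636238983/36560) = 48908819440853/36560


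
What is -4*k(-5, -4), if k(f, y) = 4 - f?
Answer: -36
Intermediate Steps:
-4*k(-5, -4) = -4*(4 - 1*(-5)) = -4*(4 + 5) = -4*9 = -36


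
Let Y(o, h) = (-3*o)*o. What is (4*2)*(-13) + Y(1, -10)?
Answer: -107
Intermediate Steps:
Y(o, h) = -3*o**2
(4*2)*(-13) + Y(1, -10) = (4*2)*(-13) - 3*1**2 = 8*(-13) - 3*1 = -104 - 3 = -107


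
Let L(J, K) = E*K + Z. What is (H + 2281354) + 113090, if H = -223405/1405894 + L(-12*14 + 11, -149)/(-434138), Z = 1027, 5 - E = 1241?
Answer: 52194762477900483/21798286049 ≈ 2.3944e+6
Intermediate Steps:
E = -1236 (E = 5 - 1*1241 = 5 - 1241 = -1236)
L(J, K) = 1027 - 1236*K (L(J, K) = -1236*K + 1027 = 1027 - 1236*K)
H = -12762411273/21798286049 (H = -223405/1405894 + (1027 - 1236*(-149))/(-434138) = -223405*1/1405894 + (1027 + 184164)*(-1/434138) = -31915/200842 + 185191*(-1/434138) = -31915/200842 - 185191/434138 = -12762411273/21798286049 ≈ -0.58548)
(H + 2281354) + 113090 = (-12762411273/21798286049 + 2281354) + 113090 = 49729594308619073/21798286049 + 113090 = 52194762477900483/21798286049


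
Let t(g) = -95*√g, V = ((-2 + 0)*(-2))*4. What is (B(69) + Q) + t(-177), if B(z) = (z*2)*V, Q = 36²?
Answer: 3504 - 95*I*√177 ≈ 3504.0 - 1263.9*I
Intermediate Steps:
V = 16 (V = -2*(-2)*4 = 4*4 = 16)
Q = 1296
B(z) = 32*z (B(z) = (z*2)*16 = (2*z)*16 = 32*z)
(B(69) + Q) + t(-177) = (32*69 + 1296) - 95*I*√177 = (2208 + 1296) - 95*I*√177 = 3504 - 95*I*√177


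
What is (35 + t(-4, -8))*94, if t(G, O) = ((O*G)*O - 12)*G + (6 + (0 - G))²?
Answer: 113458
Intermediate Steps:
t(G, O) = (6 - G)² + G*(-12 + G*O²) (t(G, O) = ((G*O)*O - 12)*G + (6 - G)² = (G*O² - 12)*G + (6 - G)² = (-12 + G*O²)*G + (6 - G)² = G*(-12 + G*O²) + (6 - G)² = (6 - G)² + G*(-12 + G*O²))
(35 + t(-4, -8))*94 = (35 + ((-6 - 4)² - 12*(-4) + (-4)²*(-8)²))*94 = (35 + ((-10)² + 48 + 16*64))*94 = (35 + (100 + 48 + 1024))*94 = (35 + 1172)*94 = 1207*94 = 113458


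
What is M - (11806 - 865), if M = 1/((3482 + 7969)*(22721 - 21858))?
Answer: -108121292432/9882213 ≈ -10941.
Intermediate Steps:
M = 1/9882213 (M = 1/(11451*863) = 1/9882213 ≈ 1.0119e-7)
M - (11806 - 865) = 1/9882213 - (11806 - 865) = 1/9882213 - 1*10941 = 1/9882213 - 10941 = -108121292432/9882213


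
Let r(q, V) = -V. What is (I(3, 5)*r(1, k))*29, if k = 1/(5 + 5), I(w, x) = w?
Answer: -87/10 ≈ -8.7000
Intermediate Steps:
k = ⅒ (k = 1/10 = ⅒ ≈ 0.10000)
(I(3, 5)*r(1, k))*29 = (3*(-1*⅒))*29 = (3*(-⅒))*29 = -3/10*29 = -87/10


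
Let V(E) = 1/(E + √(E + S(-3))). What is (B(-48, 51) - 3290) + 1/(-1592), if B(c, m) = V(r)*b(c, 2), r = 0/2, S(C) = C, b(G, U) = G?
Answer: -5237681/1592 + 16*I*√3 ≈ -3290.0 + 27.713*I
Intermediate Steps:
r = 0 (r = 0*(½) = 0)
V(E) = 1/(E + √(-3 + E)) (V(E) = 1/(E + √(E - 3)) = 1/(E + √(-3 + E)))
B(c, m) = -I*c*√3/3 (B(c, m) = c/(0 + √(-3 + 0)) = c/(0 + √(-3)) = c/(0 + I*√3) = c/((I*√3)) = (-I*√3/3)*c = -I*c*√3/3)
(B(-48, 51) - 3290) + 1/(-1592) = (-⅓*I*(-48)*√3 - 3290) + 1/(-1592) = (16*I*√3 - 3290) - 1/1592 = (-3290 + 16*I*√3) - 1/1592 = -5237681/1592 + 16*I*√3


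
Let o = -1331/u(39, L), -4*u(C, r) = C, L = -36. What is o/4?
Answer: 1331/39 ≈ 34.128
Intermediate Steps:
u(C, r) = -C/4
o = 5324/39 (o = -1331/((-¼*39)) = -1331/(-39/4) = -1331*(-4/39) = 5324/39 ≈ 136.51)
o/4 = (5324/39)/4 = (5324/39)*(¼) = 1331/39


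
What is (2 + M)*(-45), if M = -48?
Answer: 2070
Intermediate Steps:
(2 + M)*(-45) = (2 - 48)*(-45) = -46*(-45) = 2070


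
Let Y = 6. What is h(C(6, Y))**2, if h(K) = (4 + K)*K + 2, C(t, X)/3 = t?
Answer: 158404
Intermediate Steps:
C(t, X) = 3*t
h(K) = 2 + K*(4 + K) (h(K) = K*(4 + K) + 2 = 2 + K*(4 + K))
h(C(6, Y))**2 = (2 + (3*6)**2 + 4*(3*6))**2 = (2 + 18**2 + 4*18)**2 = (2 + 324 + 72)**2 = 398**2 = 158404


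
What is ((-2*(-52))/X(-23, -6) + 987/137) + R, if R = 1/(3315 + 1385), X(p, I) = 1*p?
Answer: 39732251/14809700 ≈ 2.6829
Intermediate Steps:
X(p, I) = p
R = 1/4700 ≈ 0.00021277
((-2*(-52))/X(-23, -6) + 987/137) + R = (-2*(-52)/(-23) + 987/137) + 1/4700 = (104*(-1/23) + 987*(1/137)) + 1/4700 = (-104/23 + 987/137) + 1/4700 = 8453/3151 + 1/4700 = 39732251/14809700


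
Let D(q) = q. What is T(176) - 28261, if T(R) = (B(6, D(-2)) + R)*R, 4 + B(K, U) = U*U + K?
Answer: 3771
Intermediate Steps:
B(K, U) = -4 + K + U² (B(K, U) = -4 + (U*U + K) = -4 + (U² + K) = -4 + (K + U²) = -4 + K + U²)
T(R) = R*(6 + R) (T(R) = ((-4 + 6 + (-2)²) + R)*R = ((-4 + 6 + 4) + R)*R = (6 + R)*R = R*(6 + R))
T(176) - 28261 = 176*(6 + 176) - 28261 = 176*182 - 28261 = 32032 - 28261 = 3771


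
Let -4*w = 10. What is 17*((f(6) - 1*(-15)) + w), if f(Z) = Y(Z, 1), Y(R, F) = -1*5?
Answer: 255/2 ≈ 127.50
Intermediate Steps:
Y(R, F) = -5
f(Z) = -5
w = -5/2 (w = -1/4*10 = -5/2 ≈ -2.5000)
17*((f(6) - 1*(-15)) + w) = 17*((-5 - 1*(-15)) - 5/2) = 17*((-5 + 15) - 5/2) = 17*(10 - 5/2) = 17*(15/2) = 255/2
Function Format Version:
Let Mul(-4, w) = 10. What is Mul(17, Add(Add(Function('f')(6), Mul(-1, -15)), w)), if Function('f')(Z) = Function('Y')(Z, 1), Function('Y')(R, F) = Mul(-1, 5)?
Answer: Rational(255, 2) ≈ 127.50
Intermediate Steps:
Function('Y')(R, F) = -5
Function('f')(Z) = -5
w = Rational(-5, 2) (w = Mul(Rational(-1, 4), 10) = Rational(-5, 2) ≈ -2.5000)
Mul(17, Add(Add(Function('f')(6), Mul(-1, -15)), w)) = Mul(17, Add(Add(-5, Mul(-1, -15)), Rational(-5, 2))) = Mul(17, Add(Add(-5, 15), Rational(-5, 2))) = Mul(17, Add(10, Rational(-5, 2))) = Mul(17, Rational(15, 2)) = Rational(255, 2)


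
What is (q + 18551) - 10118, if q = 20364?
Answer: 28797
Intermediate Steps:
(q + 18551) - 10118 = (20364 + 18551) - 10118 = 38915 - 10118 = 28797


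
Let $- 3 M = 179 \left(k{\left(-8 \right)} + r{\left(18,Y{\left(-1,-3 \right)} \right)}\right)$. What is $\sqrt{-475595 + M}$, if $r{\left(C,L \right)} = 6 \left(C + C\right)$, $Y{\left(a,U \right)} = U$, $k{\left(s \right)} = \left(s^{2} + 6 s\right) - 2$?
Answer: $\frac{i \sqrt{4403865}}{3} \approx 699.51 i$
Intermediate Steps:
$k{\left(s \right)} = -2 + s^{2} + 6 s$
$r{\left(C,L \right)} = 12 C$ ($r{\left(C,L \right)} = 6 \cdot 2 C = 12 C$)
$M = - \frac{41170}{3}$ ($M = - \frac{179 \left(\left(-2 + \left(-8\right)^{2} + 6 \left(-8\right)\right) + 12 \cdot 18\right)}{3} = - \frac{179 \left(\left(-2 + 64 - 48\right) + 216\right)}{3} = - \frac{179 \left(14 + 216\right)}{3} = - \frac{179 \cdot 230}{3} = \left(- \frac{1}{3}\right) 41170 = - \frac{41170}{3} \approx -13723.0$)
$\sqrt{-475595 + M} = \sqrt{-475595 - \frac{41170}{3}} = \sqrt{- \frac{1467955}{3}} = \frac{i \sqrt{4403865}}{3}$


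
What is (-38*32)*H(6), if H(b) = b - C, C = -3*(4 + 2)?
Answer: -29184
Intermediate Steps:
C = -18 (C = -3*6 = -18)
H(b) = 18 + b (H(b) = b - 1*(-18) = b + 18 = 18 + b)
(-38*32)*H(6) = (-38*32)*(18 + 6) = -1216*24 = -29184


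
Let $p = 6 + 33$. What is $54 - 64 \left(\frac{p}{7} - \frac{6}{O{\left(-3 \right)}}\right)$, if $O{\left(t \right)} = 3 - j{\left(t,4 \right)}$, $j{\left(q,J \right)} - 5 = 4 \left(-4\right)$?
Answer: $- \frac{1926}{7} \approx -275.14$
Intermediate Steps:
$j{\left(q,J \right)} = -11$ ($j{\left(q,J \right)} = 5 + 4 \left(-4\right) = 5 - 16 = -11$)
$p = 39$
$O{\left(t \right)} = 14$ ($O{\left(t \right)} = 3 - -11 = 3 + 11 = 14$)
$54 - 64 \left(\frac{p}{7} - \frac{6}{O{\left(-3 \right)}}\right) = 54 - 64 \left(\frac{39}{7} - \frac{6}{14}\right) = 54 - 64 \left(39 \cdot \frac{1}{7} - \frac{3}{7}\right) = 54 - 64 \left(\frac{39}{7} - \frac{3}{7}\right) = 54 - \frac{2304}{7} = - \frac{1926}{7}$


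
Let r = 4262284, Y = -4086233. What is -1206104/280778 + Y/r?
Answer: -3144041055405/598377788476 ≈ -5.2543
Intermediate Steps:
-1206104/280778 + Y/r = -1206104/280778 - 4086233/4262284 = -1206104*1/280778 - 4086233*1/4262284 = -603052/140389 - 4086233/4262284 = -3144041055405/598377788476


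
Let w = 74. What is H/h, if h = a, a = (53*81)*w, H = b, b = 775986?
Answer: 129331/52947 ≈ 2.4426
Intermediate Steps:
H = 775986
a = 317682 (a = (53*81)*74 = 4293*74 = 317682)
h = 317682
H/h = 775986/317682 = 775986*(1/317682) = 129331/52947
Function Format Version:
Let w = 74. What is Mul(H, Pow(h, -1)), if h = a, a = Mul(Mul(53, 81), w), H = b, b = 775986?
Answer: Rational(129331, 52947) ≈ 2.4426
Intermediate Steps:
H = 775986
a = 317682 (a = Mul(Mul(53, 81), 74) = Mul(4293, 74) = 317682)
h = 317682
Mul(H, Pow(h, -1)) = Mul(775986, Pow(317682, -1)) = Mul(775986, Rational(1, 317682)) = Rational(129331, 52947)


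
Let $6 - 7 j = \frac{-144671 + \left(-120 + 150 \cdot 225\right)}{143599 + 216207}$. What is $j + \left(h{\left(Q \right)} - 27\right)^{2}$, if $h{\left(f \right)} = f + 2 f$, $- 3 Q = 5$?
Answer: $\frac{2581359285}{2518642} \approx 1024.9$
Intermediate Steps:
$Q = - \frac{5}{3}$ ($Q = \left(- \frac{1}{3}\right) 5 = - \frac{5}{3} \approx -1.6667$)
$h{\left(f \right)} = 3 f$
$j = \frac{2269877}{2518642}$ ($j = \frac{6}{7} - \frac{\left(-144671 + \left(-120 + 150 \cdot 225\right)\right) \frac{1}{143599 + 216207}}{7} = \frac{6}{7} - \frac{\left(-144671 + \left(-120 + 33750\right)\right) \frac{1}{359806}}{7} = \frac{6}{7} - \frac{\left(-144671 + 33630\right) \frac{1}{359806}}{7} = \frac{6}{7} - \frac{\left(-111041\right) \frac{1}{359806}}{7} = \frac{6}{7} - - \frac{15863}{359806} = \frac{6}{7} + \frac{15863}{359806} = \frac{2269877}{2518642} \approx 0.90123$)
$j + \left(h{\left(Q \right)} - 27\right)^{2} = \frac{2269877}{2518642} + \left(3 \left(- \frac{5}{3}\right) - 27\right)^{2} = \frac{2269877}{2518642} + \left(-5 - 27\right)^{2} = \frac{2269877}{2518642} + \left(-32\right)^{2} = \frac{2269877}{2518642} + 1024 = \frac{2581359285}{2518642}$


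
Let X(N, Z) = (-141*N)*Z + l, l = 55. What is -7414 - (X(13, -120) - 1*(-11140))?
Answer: -238569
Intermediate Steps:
X(N, Z) = 55 - 141*N*Z (X(N, Z) = (-141*N)*Z + 55 = -141*N*Z + 55 = 55 - 141*N*Z)
-7414 - (X(13, -120) - 1*(-11140)) = -7414 - ((55 - 141*13*(-120)) - 1*(-11140)) = -7414 - ((55 + 219960) + 11140) = -7414 - (220015 + 11140) = -7414 - 1*231155 = -7414 - 231155 = -238569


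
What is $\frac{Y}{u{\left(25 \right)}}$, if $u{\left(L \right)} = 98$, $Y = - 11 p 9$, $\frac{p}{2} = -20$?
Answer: $\frac{1980}{49} \approx 40.408$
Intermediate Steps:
$p = -40$ ($p = 2 \left(-20\right) = -40$)
$Y = 3960$ ($Y = \left(-11\right) \left(-40\right) 9 = 440 \cdot 9 = 3960$)
$\frac{Y}{u{\left(25 \right)}} = \frac{3960}{98} = 3960 \cdot \frac{1}{98} = \frac{1980}{49}$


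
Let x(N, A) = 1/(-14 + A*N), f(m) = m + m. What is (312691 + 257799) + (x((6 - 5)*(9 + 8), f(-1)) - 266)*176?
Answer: 1571011/3 ≈ 5.2367e+5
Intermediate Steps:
f(m) = 2*m
(312691 + 257799) + (x((6 - 5)*(9 + 8), f(-1)) - 266)*176 = (312691 + 257799) + (1/(-14 + (2*(-1))*((6 - 5)*(9 + 8))) - 266)*176 = 570490 + (1/(-14 - 2*17) - 266)*176 = 570490 + (1/(-14 - 34) - 266)*176 = 570490 + (1/(-48) - 266)*176 = 570490 + (-1/48 - 266)*176 = 570490 - 12769/48*176 = 570490 - 140459/3 = 1571011/3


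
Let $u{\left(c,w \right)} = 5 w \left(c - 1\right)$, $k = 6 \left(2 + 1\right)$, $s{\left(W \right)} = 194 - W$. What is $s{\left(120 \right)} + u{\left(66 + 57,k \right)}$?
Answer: $11054$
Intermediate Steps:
$k = 18$ ($k = 6 \cdot 3 = 18$)
$u{\left(c,w \right)} = 5 w \left(-1 + c\right)$
$s{\left(120 \right)} + u{\left(66 + 57,k \right)} = \left(194 - 120\right) + 5 \cdot 18 \left(-1 + \left(66 + 57\right)\right) = \left(194 - 120\right) + 5 \cdot 18 \left(-1 + 123\right) = 74 + 5 \cdot 18 \cdot 122 = 74 + 10980 = 11054$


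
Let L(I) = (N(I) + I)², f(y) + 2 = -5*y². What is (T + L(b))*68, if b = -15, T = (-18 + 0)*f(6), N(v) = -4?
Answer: 247316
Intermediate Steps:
f(y) = -2 - 5*y²
T = 3276 (T = (-18 + 0)*(-2 - 5*6²) = -18*(-2 - 5*36) = -18*(-2 - 180) = -18*(-182) = 3276)
L(I) = (-4 + I)²
(T + L(b))*68 = (3276 + (-4 - 15)²)*68 = (3276 + (-19)²)*68 = (3276 + 361)*68 = 3637*68 = 247316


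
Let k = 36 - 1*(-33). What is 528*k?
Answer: 36432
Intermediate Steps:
k = 69 (k = 36 + 33 = 69)
528*k = 528*69 = 36432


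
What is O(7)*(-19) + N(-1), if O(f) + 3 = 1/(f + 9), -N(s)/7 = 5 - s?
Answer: 221/16 ≈ 13.813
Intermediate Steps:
N(s) = -35 + 7*s (N(s) = -7*(5 - s) = -35 + 7*s)
O(f) = -3 + 1/(9 + f) (O(f) = -3 + 1/(f + 9) = -3 + 1/(9 + f))
O(7)*(-19) + N(-1) = ((-26 - 3*7)/(9 + 7))*(-19) + (-35 + 7*(-1)) = ((-26 - 21)/16)*(-19) + (-35 - 7) = ((1/16)*(-47))*(-19) - 42 = -47/16*(-19) - 42 = 893/16 - 42 = 221/16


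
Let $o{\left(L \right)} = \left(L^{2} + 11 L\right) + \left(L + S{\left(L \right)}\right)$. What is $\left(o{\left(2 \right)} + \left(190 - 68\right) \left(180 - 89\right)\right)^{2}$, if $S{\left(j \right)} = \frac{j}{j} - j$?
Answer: $123854641$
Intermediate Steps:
$S{\left(j \right)} = 1 - j$
$o{\left(L \right)} = 1 + L^{2} + 11 L$ ($o{\left(L \right)} = \left(L^{2} + 11 L\right) + \left(L - \left(-1 + L\right)\right) = \left(L^{2} + 11 L\right) + 1 = 1 + L^{2} + 11 L$)
$\left(o{\left(2 \right)} + \left(190 - 68\right) \left(180 - 89\right)\right)^{2} = \left(\left(1 + 2^{2} + 11 \cdot 2\right) + \left(190 - 68\right) \left(180 - 89\right)\right)^{2} = \left(\left(1 + 4 + 22\right) + 122 \cdot 91\right)^{2} = \left(27 + 11102\right)^{2} = 11129^{2} = 123854641$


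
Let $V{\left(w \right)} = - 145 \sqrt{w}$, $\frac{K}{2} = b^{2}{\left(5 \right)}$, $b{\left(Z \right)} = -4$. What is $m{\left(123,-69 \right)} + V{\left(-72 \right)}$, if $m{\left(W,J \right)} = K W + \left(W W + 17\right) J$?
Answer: $-1041138 - 870 i \sqrt{2} \approx -1.0411 \cdot 10^{6} - 1230.4 i$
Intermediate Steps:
$K = 32$ ($K = 2 \left(-4\right)^{2} = 2 \cdot 16 = 32$)
$m{\left(W,J \right)} = 32 W + J \left(17 + W^{2}\right)$ ($m{\left(W,J \right)} = 32 W + \left(W W + 17\right) J = 32 W + \left(W^{2} + 17\right) J = 32 W + \left(17 + W^{2}\right) J = 32 W + J \left(17 + W^{2}\right)$)
$m{\left(123,-69 \right)} + V{\left(-72 \right)} = \left(17 \left(-69\right) + 32 \cdot 123 - 69 \cdot 123^{2}\right) - 145 \sqrt{-72} = \left(-1173 + 3936 - 1043901\right) - 145 \cdot 6 i \sqrt{2} = \left(-1173 + 3936 - 1043901\right) - 870 i \sqrt{2} = -1041138 - 870 i \sqrt{2}$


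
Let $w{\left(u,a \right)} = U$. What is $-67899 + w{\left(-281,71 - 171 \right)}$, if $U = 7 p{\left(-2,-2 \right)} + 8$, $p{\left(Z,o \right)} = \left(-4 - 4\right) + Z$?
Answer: $-67961$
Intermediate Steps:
$p{\left(Z,o \right)} = -8 + Z$
$U = -62$ ($U = 7 \left(-8 - 2\right) + 8 = 7 \left(-10\right) + 8 = -70 + 8 = -62$)
$w{\left(u,a \right)} = -62$
$-67899 + w{\left(-281,71 - 171 \right)} = -67899 - 62 = -67961$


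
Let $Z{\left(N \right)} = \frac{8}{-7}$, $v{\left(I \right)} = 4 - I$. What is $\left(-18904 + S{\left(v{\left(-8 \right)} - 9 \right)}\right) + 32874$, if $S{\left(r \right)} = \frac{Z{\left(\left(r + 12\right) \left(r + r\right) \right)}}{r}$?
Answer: $\frac{293362}{21} \approx 13970.0$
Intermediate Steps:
$Z{\left(N \right)} = - \frac{8}{7}$ ($Z{\left(N \right)} = 8 \left(- \frac{1}{7}\right) = - \frac{8}{7}$)
$S{\left(r \right)} = - \frac{8}{7 r}$
$\left(-18904 + S{\left(v{\left(-8 \right)} - 9 \right)}\right) + 32874 = \left(-18904 - \frac{8}{7 \left(\left(4 - -8\right) - 9\right)}\right) + 32874 = \left(-18904 - \frac{8}{7 \left(\left(4 + 8\right) - 9\right)}\right) + 32874 = \left(-18904 - \frac{8}{7 \left(12 - 9\right)}\right) + 32874 = \left(-18904 - \frac{8}{7 \cdot 3}\right) + 32874 = \left(-18904 - \frac{8}{21}\right) + 32874 = - \frac{396992}{21} + 32874 = \frac{293362}{21}$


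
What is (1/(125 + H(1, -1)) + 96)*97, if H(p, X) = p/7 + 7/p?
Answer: 8614279/925 ≈ 9312.7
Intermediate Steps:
H(p, X) = 7/p + p/7 (H(p, X) = p*(⅐) + 7/p = p/7 + 7/p = 7/p + p/7)
(1/(125 + H(1, -1)) + 96)*97 = (1/(125 + (7/1 + (⅐)*1)) + 96)*97 = (1/(125 + (7*1 + ⅐)) + 96)*97 = (1/(125 + (7 + ⅐)) + 96)*97 = (1/(125 + 50/7) + 96)*97 = (1/(925/7) + 96)*97 = (7/925 + 96)*97 = (88807/925)*97 = 8614279/925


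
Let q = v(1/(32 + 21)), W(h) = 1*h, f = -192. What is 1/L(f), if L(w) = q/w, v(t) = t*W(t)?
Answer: -539328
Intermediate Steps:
W(h) = h
v(t) = t**2 (v(t) = t*t = t**2)
q = 1/2809 (q = (1/(32 + 21))**2 = (1/53)**2 = 1/2809 ≈ 0.00035600)
L(w) = 1/(2809*w)
1/L(f) = 1/((1/2809)/(-192)) = 1/((1/2809)*(-1/192)) = 1/(-1/539328) = -539328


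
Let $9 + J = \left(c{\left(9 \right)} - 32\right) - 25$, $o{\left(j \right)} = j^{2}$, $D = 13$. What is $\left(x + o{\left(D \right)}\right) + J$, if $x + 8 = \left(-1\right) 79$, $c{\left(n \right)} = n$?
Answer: $25$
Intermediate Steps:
$x = -87$ ($x = -8 - 79 = -87$)
$J = -57$ ($J = -9 + \left(\left(9 - 32\right) - 25\right) = -9 - 48 = -57$)
$\left(x + o{\left(D \right)}\right) + J = \left(-87 + 13^{2}\right) - 57 = \left(-87 + 169\right) - 57 = 82 - 57 = 25$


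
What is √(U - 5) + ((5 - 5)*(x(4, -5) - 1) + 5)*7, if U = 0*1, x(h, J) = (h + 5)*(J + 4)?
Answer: 35 + I*√5 ≈ 35.0 + 2.2361*I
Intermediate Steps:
x(h, J) = (4 + J)*(5 + h) (x(h, J) = (5 + h)*(4 + J) = (4 + J)*(5 + h))
U = 0
√(U - 5) + ((5 - 5)*(x(4, -5) - 1) + 5)*7 = √(0 - 5) + ((5 - 5)*((20 + 4*4 + 5*(-5) - 5*4) - 1) + 5)*7 = √(-5) + (0*((20 + 16 - 25 - 20) - 1) + 5)*7 = I*√5 + (0*(-9 - 1) + 5)*7 = I*√5 + (0*(-10) + 5)*7 = I*√5 + (0 + 5)*7 = I*√5 + 5*7 = I*√5 + 35 = 35 + I*√5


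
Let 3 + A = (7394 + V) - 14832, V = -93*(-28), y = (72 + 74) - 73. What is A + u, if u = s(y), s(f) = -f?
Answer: -4910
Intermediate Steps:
y = 73 (y = 146 - 73 = 73)
V = 2604
u = -73 (u = -1*73 = -73)
A = -4837 (A = -3 + ((7394 + 2604) - 14832) = -3 + (9998 - 14832) = -3 - 4834 = -4837)
A + u = -4837 - 73 = -4910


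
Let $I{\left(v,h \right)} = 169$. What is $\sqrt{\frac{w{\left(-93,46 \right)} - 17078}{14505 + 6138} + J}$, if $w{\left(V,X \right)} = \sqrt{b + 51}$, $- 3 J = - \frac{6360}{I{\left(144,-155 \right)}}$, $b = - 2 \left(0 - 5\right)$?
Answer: $\frac{\sqrt{843823456854 + 3488667 \sqrt{61}}}{268359} \approx 3.4231$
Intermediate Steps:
$b = 10$ ($b = \left(-2\right) \left(-5\right) = 10$)
$J = \frac{2120}{169}$ ($J = - \frac{\left(-6360\right) \frac{1}{169}}{3} = \left(- \frac{1}{3}\right) \left(- \frac{6360}{169}\right) = \frac{2120}{169} \approx 12.544$)
$w{\left(V,X \right)} = \sqrt{61}$ ($w{\left(V,X \right)} = \sqrt{10 + 51} = \sqrt{61}$)
$\sqrt{\frac{w{\left(-93,46 \right)} - 17078}{14505 + 6138} + J} = \sqrt{\frac{\sqrt{61} - 17078}{14505 + 6138} + \frac{2120}{169}} = \sqrt{\frac{-17078 + \sqrt{61}}{20643} + \frac{2120}{169}} = \sqrt{\left(-17078 + \sqrt{61}\right) \frac{1}{20643} + \frac{2120}{169}} = \sqrt{\left(- \frac{17078}{20643} + \frac{\sqrt{61}}{20643}\right) + \frac{2120}{169}} = \sqrt{\frac{40876978}{3488667} + \frac{\sqrt{61}}{20643}}$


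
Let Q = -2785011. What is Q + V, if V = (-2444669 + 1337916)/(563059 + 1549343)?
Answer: -5883063913175/2112402 ≈ -2.7850e+6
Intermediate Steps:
V = -1106753/2112402 ≈ -0.52393
Q + V = -2785011 - 1106753/2112402 = -5883063913175/2112402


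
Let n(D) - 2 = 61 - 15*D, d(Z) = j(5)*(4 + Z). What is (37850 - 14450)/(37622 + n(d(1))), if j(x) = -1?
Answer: 585/944 ≈ 0.61970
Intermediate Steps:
d(Z) = -4 - Z (d(Z) = -(4 + Z) = -4 - Z)
n(D) = 63 - 15*D (n(D) = 2 + (61 - 15*D) = 63 - 15*D)
(37850 - 14450)/(37622 + n(d(1))) = (37850 - 14450)/(37622 + (63 - 15*(-4 - 1*1))) = 23400/(37622 + (63 - 15*(-4 - 1))) = 23400/(37622 + (63 - 15*(-5))) = 23400/(37622 + (63 + 75)) = 23400/(37622 + 138) = 23400/37760 = 23400*(1/37760) = 585/944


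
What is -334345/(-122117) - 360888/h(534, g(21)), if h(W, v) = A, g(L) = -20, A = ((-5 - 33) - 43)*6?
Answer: 7372175261/9891477 ≈ 745.31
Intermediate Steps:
A = -486 (A = (-38 - 43)*6 = -81*6 = -486)
h(W, v) = -486
-334345/(-122117) - 360888/h(534, g(21)) = -334345/(-122117) - 360888/(-486) = -334345*(-1/122117) - 360888*(-1/486) = 334345/122117 + 60148/81 = 7372175261/9891477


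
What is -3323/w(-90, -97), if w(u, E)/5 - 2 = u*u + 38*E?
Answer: -3323/22080 ≈ -0.15050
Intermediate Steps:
w(u, E) = 10 + 5*u² + 190*E (w(u, E) = 10 + 5*(u*u + 38*E) = 10 + 5*(u² + 38*E) = 10 + (5*u² + 190*E) = 10 + 5*u² + 190*E)
-3323/w(-90, -97) = -3323/(10 + 5*(-90)² + 190*(-97)) = -3323/(10 + 5*8100 - 18430) = -3323/(10 + 40500 - 18430) = -3323/22080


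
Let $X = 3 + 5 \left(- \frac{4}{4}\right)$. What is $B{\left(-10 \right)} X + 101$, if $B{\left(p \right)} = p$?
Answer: $121$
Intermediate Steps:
$X = -2$ ($X = 3 + 5 \left(\left(-4\right) \frac{1}{4}\right) = 3 + 5 \left(-1\right) = 3 - 5 = -2$)
$B{\left(-10 \right)} X + 101 = \left(-10\right) \left(-2\right) + 101 = 20 + 101 = 121$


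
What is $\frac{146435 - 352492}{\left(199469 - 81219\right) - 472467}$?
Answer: $\frac{206057}{354217} \approx 0.58173$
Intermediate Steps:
$\frac{146435 - 352492}{\left(199469 - 81219\right) - 472467} = - \frac{206057}{\left(199469 - 81219\right) - 472467} = - \frac{206057}{118250 - 472467} = - \frac{206057}{-354217} = \left(-206057\right) \left(- \frac{1}{354217}\right) = \frac{206057}{354217}$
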